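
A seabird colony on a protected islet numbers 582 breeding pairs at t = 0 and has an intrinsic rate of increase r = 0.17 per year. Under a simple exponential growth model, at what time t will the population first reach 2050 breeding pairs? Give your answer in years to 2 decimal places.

7.41 years

Set N₀·e^(rt) = 2050: e^(0.17·t) = 2050/582 = 3.5223.
0.17·t = ln(3.5223) = 1.2591, so t = 1.2591/0.17 = 7.4066.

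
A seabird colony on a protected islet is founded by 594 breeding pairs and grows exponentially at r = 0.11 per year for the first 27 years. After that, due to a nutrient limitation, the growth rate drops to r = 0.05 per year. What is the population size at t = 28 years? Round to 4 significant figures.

Phase 1: N(27) = 594·e^(0.11×27) = 594·e^2.97 = 11578.2.
Phase 2 runs for 28 − 27 = 1 years at r = 0.05.
N(28) = 11578.2·e^(0.05×1) = 11578.2·e^0.05 = 12171.8.

12170 breeding pairs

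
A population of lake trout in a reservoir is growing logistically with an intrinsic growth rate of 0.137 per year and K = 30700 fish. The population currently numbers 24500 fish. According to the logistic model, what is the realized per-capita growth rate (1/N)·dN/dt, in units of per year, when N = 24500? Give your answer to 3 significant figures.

(1/N)·dN/dt = r(1 − N/K) = 0.137 × (1 − 24500/30700).
= 0.137 × 0.20195 = 0.027668.

0.0277 per year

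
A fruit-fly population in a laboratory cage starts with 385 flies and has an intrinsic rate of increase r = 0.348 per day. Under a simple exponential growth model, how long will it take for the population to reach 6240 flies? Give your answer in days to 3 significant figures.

Set N₀·e^(rt) = 6240: e^(0.348·t) = 6240/385 = 16.208.
0.348·t = ln(16.208) = 2.7855, so t = 2.7855/0.348 = 8.0043.

8.00 days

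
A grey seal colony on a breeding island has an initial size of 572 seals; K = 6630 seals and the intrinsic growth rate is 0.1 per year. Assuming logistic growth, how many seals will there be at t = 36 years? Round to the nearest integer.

A = (K − N₀)/N₀ = (6630 − 572)/572 = 10.591.
N(t) = K/(1 + A·e^(−rt)) = 6630/(1 + 10.591×e^(−0.1×36)).
e^(−3.6) = 0.027324; denominator = 1 + 10.591×0.027324 = 1.2894.
N = 6630/1.2894 = 5141.99.

5142 seals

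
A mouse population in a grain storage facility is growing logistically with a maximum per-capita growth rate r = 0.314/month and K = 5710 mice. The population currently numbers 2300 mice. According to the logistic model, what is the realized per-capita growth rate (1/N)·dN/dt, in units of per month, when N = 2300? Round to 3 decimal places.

(1/N)·dN/dt = r(1 − N/K) = 0.314 × (1 − 2300/5710).
= 0.314 × 0.5972 = 0.18752.

0.188 per month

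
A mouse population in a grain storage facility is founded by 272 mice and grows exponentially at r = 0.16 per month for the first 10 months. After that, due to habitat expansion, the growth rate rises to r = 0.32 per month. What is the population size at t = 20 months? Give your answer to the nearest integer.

33051 mice

Phase 1: N(10) = 272·e^(0.16×10) = 272·e^1.6 = 1347.22.
Phase 2 runs for 20 − 10 = 10 months at r = 0.32.
N(20) = 1347.22·e^(0.32×10) = 1347.22·e^3.2 = 33050.8.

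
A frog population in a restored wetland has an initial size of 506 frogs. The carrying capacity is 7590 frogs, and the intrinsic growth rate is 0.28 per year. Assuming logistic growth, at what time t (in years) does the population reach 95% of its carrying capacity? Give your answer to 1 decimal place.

A = (K − N₀)/N₀ = (7590 − 506)/506 = 14.
Solve 7590/(1 + 14·e^(−0.28t)) = 7210.5: 1 + 14·e^(−0.28t) = 1.0526, so e^(−0.28t) = 0.0037594.
−0.28·t = ln(0.0037594) = -5.5835, so t = 5.5835/0.28 = 19.941.

19.9 years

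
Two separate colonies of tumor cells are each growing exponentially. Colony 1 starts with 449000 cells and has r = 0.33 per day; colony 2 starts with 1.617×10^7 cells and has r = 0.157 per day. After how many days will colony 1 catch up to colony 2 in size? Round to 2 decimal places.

20.72 days

Set 449000·e^(0.33t) = 1.617×10^7·e^(0.157t).
e^((0.33 − 0.157)t) = 1.617×10^7/449000 → e^(0.173·t) = 36.013.
0.173·t = ln(36.013) = 3.5839, so t = 3.5839/0.173 = 20.716.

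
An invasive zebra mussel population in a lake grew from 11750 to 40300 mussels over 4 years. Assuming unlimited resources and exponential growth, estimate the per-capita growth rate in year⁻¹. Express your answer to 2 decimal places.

0.31 per year

From N(t) = N₀·e^(rt): e^(r·4) = 40300/11750 = 3.4298.
r·4 = ln(3.4298) = 1.2325, so r = 1.2325/4 = 0.30812.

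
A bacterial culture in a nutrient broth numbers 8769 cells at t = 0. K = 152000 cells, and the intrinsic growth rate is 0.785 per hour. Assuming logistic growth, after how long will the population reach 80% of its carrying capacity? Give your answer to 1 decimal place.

A = (K − N₀)/N₀ = (152000 − 8769)/8769 = 16.334.
Solve 152000/(1 + 16.334·e^(−0.785t)) = 121600: 1 + 16.334·e^(−0.785t) = 1.25, so e^(−0.785t) = 0.0153057.
−0.785·t = ln(0.0153057) = -4.1795, so t = 4.1795/0.785 = 5.3242.

5.3 hours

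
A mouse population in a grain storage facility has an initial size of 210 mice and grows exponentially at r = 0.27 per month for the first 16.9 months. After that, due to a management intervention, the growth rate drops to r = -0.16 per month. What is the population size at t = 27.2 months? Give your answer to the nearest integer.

Phase 1: N(16.9) = 210·e^(0.27×16.9) = 210·e^4.563 = 20132.8.
Phase 2 runs for 27.2 − 16.9 = 10.3 months at r = -0.16.
N(27.2) = 20132.8·e^(-0.16×10.3) = 20132.8·e^-1.648 = 3874.25.

3874 mice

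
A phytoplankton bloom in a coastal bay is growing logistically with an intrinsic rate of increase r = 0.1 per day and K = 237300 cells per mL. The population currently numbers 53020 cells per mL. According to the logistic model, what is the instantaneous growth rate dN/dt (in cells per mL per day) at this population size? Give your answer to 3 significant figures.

4120 cells per mL per day

dN/dt = rN(1 − N/K) = 0.1 × 53020 × (1 − 53020/237300).
1 − 53020/237300 = 0.77657; dN/dt = 0.1 × 53020 × 0.77657 = 4117.4.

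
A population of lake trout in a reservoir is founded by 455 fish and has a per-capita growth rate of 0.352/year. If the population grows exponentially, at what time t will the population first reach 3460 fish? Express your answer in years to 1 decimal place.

5.8 years

Set N₀·e^(rt) = 3460: e^(0.352·t) = 3460/455 = 7.6044.
0.352·t = ln(7.6044) = 2.0287, so t = 2.0287/0.352 = 5.7634.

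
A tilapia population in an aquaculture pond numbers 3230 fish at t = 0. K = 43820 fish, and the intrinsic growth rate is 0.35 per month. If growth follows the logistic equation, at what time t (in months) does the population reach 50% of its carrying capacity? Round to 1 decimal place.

A = (K − N₀)/N₀ = (43820 − 3230)/3230 = 12.567.
Solve 43820/(1 + 12.567·e^(−0.35t)) = 21910: 1 + 12.567·e^(−0.35t) = 2, so e^(−0.35t) = 0.0795763.
−0.35·t = ln(0.0795763) = -2.531, so t = 2.531/0.35 = 7.2315.

7.2 months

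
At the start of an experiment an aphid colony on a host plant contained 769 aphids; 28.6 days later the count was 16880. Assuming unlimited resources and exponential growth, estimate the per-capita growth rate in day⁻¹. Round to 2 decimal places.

0.11 per day

From N(t) = N₀·e^(rt): e^(r·28.6) = 16880/769 = 21.951.
r·28.6 = ln(21.951) = 3.0888, so r = 3.0888/28.6 = 0.108.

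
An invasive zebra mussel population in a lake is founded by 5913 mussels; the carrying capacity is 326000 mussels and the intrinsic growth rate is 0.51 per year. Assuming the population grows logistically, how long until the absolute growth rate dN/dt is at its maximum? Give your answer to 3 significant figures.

7.83 years

Logistic growth is fastest at N = K/2 = 163000.
A = (K − N₀)/N₀ = 54.133. Set K/(1 + A·e^(−rt)) = K/2 → A·e^(−rt) = 1.
e^(−0.51t) = 1/54.133 = 0.0184731, so t = ln(54.133)/0.51 = 3.9914/0.51 = 7.8264.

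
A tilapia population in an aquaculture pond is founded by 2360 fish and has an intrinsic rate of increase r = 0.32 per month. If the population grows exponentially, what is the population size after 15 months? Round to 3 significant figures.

287000 fish

N(t) = N₀·e^(rt) = 2360 × e^(0.32×15) = 2360 × e^4.8.
e^4.8 ≈ 121.51, so N ≈ 2360 × 121.51 = 286765.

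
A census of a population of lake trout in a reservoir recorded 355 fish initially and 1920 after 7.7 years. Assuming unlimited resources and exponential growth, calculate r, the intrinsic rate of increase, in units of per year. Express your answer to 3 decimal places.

From N(t) = N₀·e^(rt): e^(r·7.7) = 1920/355 = 5.4085.
r·7.7 = ln(5.4085) = 1.688, so r = 1.688/7.7 = 0.21922.

0.219 per year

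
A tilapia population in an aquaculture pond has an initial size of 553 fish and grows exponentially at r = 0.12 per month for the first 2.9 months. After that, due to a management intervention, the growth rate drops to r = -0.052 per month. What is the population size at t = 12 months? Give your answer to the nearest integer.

488 fish

Phase 1: N(2.9) = 553·e^(0.12×2.9) = 553·e^0.348 = 783.176.
Phase 2 runs for 12 − 2.9 = 9.1 months at r = -0.052.
N(12) = 783.176·e^(-0.052×9.1) = 783.176·e^-0.4732 = 487.923.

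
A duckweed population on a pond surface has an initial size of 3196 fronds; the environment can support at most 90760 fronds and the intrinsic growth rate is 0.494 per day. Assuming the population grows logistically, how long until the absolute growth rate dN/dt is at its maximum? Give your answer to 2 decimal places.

6.70 days

Logistic growth is fastest at N = K/2 = 45380.
A = (K − N₀)/N₀ = 27.398. Set K/(1 + A·e^(−rt)) = K/2 → A·e^(−rt) = 1.
e^(−0.494t) = 1/27.398 = 0.036499, so t = ln(27.398)/0.494 = 3.3105/0.494 = 6.7014.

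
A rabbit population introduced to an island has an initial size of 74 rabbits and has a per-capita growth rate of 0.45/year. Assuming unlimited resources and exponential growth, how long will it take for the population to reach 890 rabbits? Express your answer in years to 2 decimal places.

5.53 years

Set N₀·e^(rt) = 890: e^(0.45·t) = 890/74 = 12.027.
0.45·t = ln(12.027) = 2.4872, so t = 2.4872/0.45 = 5.527.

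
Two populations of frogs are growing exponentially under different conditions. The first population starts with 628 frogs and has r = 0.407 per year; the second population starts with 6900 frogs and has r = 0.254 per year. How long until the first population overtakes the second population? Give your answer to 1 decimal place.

15.7 years

Set 628·e^(0.407t) = 6900·e^(0.254t).
e^((0.407 − 0.254)t) = 6900/628 → e^(0.153·t) = 10.987.
0.153·t = ln(10.987) = 2.3967, so t = 2.3967/0.153 = 15.665.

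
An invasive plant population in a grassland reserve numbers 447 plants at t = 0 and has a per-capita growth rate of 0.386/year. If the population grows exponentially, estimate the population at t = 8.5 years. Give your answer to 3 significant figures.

N(t) = N₀·e^(rt) = 447 × e^(0.386×8.5) = 447 × e^3.281.
e^3.281 ≈ 26.602, so N ≈ 447 × 26.602 = 11891.3.

11900 plants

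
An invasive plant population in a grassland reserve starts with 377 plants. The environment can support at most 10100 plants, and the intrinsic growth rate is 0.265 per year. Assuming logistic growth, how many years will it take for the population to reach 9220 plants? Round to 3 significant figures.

A = (K − N₀)/N₀ = (10100 − 377)/377 = 25.79.
Solve 10100/(1 + 25.79·e^(−0.265t)) = 9220: 1 + 25.79·e^(−0.265t) = 1.0954, so e^(−0.265t) = 0.00370078.
−0.265·t = ln(0.00370078) = -5.5992, so t = 5.5992/0.265 = 21.129.

21.1 years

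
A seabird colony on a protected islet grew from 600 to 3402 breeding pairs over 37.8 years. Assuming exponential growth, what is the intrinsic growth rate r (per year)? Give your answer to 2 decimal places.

0.05 per year

From N(t) = N₀·e^(rt): e^(r·37.8) = 3402/600 = 5.67.
r·37.8 = ln(5.67) = 1.7352, so r = 1.7352/37.8 = 0.045904.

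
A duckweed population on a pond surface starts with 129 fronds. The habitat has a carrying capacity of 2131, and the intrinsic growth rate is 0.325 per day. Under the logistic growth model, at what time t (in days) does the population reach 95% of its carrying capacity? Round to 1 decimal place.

17.5 days

A = (K − N₀)/N₀ = (2131 − 129)/129 = 15.519.
Solve 2131/(1 + 15.519·e^(−0.325t)) = 2024.45: 1 + 15.519·e^(−0.325t) = 1.0526, so e^(−0.325t) = 0.00339135.
−0.325·t = ln(0.00339135) = -5.6865, so t = 5.6865/0.325 = 17.497.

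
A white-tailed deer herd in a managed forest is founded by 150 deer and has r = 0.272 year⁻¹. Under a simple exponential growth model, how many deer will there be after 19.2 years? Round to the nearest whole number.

N(t) = N₀·e^(rt) = 150 × e^(0.272×19.2) = 150 × e^5.222.
e^5.222 ≈ 185.38, so N ≈ 150 × 185.38 = 27806.8.

27807 deer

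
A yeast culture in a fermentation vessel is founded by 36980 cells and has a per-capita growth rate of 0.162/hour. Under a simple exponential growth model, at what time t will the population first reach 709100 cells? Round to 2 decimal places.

18.23 hours

Set N₀·e^(rt) = 709100: e^(0.162·t) = 709100/36980 = 19.175.
0.162·t = ln(19.175) = 2.9536, so t = 2.9536/0.162 = 18.232.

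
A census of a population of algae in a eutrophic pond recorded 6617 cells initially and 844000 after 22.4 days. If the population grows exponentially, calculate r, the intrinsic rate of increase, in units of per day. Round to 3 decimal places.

From N(t) = N₀·e^(rt): e^(r·22.4) = 844000/6617 = 127.55.
r·22.4 = ln(127.55) = 4.8485, so r = 4.8485/22.4 = 0.21645.

0.216 per day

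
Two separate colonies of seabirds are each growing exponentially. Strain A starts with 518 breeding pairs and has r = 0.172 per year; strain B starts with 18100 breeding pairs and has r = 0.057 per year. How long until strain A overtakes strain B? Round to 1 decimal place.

Set 518·e^(0.172t) = 18100·e^(0.057t).
e^((0.172 − 0.057)t) = 18100/518 → e^(0.115·t) = 34.942.
0.115·t = ln(34.942) = 3.5537, so t = 3.5537/0.115 = 30.902.

30.9 years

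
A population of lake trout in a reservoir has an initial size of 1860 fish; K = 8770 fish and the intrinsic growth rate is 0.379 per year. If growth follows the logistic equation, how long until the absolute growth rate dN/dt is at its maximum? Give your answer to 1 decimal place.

Logistic growth is fastest at N = K/2 = 4385.
A = (K − N₀)/N₀ = 3.7151. Set K/(1 + A·e^(−rt)) = K/2 → A·e^(−rt) = 1.
e^(−0.379t) = 1/3.7151 = 0.269175, so t = ln(3.7151)/0.379 = 1.3124/0.379 = 3.4628.

3.5 years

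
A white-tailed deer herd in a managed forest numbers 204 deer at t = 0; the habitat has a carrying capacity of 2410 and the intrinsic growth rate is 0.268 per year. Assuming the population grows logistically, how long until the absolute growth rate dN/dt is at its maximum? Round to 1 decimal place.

Logistic growth is fastest at N = K/2 = 1205.
A = (K − N₀)/N₀ = 10.814. Set K/(1 + A·e^(−rt)) = K/2 → A·e^(−rt) = 1.
e^(−0.268t) = 1/10.814 = 0.0924751, so t = ln(10.814)/0.268 = 2.3808/0.268 = 8.8836.

8.9 years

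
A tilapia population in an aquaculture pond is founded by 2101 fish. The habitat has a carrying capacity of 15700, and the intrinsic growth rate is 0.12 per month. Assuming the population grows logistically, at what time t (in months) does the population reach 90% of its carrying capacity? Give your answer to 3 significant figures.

A = (K − N₀)/N₀ = (15700 − 2101)/2101 = 6.4726.
Solve 15700/(1 + 6.4726·e^(−0.12t)) = 14130: 1 + 6.4726·e^(−0.12t) = 1.1111, so e^(−0.12t) = 0.0171663.
−0.12·t = ln(0.0171663) = -4.0648, so t = 4.0648/0.12 = 33.873.

33.9 months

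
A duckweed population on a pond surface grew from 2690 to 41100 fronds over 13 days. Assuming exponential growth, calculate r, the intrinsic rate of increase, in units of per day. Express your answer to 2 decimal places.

From N(t) = N₀·e^(rt): e^(r·13) = 41100/2690 = 15.279.
r·13 = ln(15.279) = 2.7265, so r = 2.7265/13 = 0.20973.

0.21 per day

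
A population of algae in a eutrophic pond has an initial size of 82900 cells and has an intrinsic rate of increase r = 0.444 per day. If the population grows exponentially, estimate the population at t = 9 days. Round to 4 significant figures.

4508000 cells

N(t) = N₀·e^(rt) = 82900 × e^(0.444×9) = 82900 × e^3.996.
e^3.996 ≈ 54.38, so N ≈ 82900 × 54.38 = 4.508118×10^6.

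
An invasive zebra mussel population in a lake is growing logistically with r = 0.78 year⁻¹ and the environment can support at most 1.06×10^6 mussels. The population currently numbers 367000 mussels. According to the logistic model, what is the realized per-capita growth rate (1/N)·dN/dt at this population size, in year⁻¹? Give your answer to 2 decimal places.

(1/N)·dN/dt = r(1 − N/K) = 0.78 × (1 − 367000/1.06×10^6).
= 0.78 × 0.65377 = 0.50994.

0.51 per year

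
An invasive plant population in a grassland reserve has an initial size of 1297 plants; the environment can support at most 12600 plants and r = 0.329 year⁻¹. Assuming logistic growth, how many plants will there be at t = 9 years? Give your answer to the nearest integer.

8683 plants

A = (K − N₀)/N₀ = (12600 − 1297)/1297 = 8.7147.
N(t) = K/(1 + A·e^(−rt)) = 12600/(1 + 8.7147×e^(−0.329×9)).
e^(−2.961) = 0.051767; denominator = 1 + 8.7147×0.051767 = 1.4511.
N = 12600/1.4511 = 8682.85.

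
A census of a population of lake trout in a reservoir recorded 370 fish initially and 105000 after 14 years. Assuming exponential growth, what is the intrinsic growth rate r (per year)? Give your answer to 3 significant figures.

0.403 per year

From N(t) = N₀·e^(rt): e^(r·14) = 105000/370 = 283.78.
r·14 = ln(283.78) = 5.6482, so r = 5.6482/14 = 0.40344.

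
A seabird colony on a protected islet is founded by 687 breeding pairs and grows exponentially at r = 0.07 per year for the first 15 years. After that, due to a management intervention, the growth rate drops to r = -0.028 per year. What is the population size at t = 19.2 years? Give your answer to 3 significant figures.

Phase 1: N(15) = 687·e^(0.07×15) = 687·e^1.05 = 1963.21.
Phase 2 runs for 19.2 − 15 = 4.2 years at r = -0.028.
N(19.2) = 1963.21·e^(-0.028×4.2) = 1963.21·e^-0.1176 = 1745.39.

1750 breeding pairs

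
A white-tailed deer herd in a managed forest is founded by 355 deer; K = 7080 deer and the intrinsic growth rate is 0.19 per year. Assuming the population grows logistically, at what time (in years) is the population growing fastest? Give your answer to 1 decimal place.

15.5 years

Logistic growth is fastest at N = K/2 = 3540.
A = (K − N₀)/N₀ = 18.944. Set K/(1 + A·e^(−rt)) = K/2 → A·e^(−rt) = 1.
e^(−0.19t) = 1/18.944 = 0.0527881, so t = ln(18.944)/0.19 = 2.9415/0.19 = 15.481.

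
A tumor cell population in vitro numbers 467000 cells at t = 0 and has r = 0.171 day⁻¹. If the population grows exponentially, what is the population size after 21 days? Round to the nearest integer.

16938243 cells

N(t) = N₀·e^(rt) = 467000 × e^(0.171×21) = 467000 × e^3.591.
e^3.591 ≈ 36.27, so N ≈ 467000 × 36.27 = 1.693824×10^7.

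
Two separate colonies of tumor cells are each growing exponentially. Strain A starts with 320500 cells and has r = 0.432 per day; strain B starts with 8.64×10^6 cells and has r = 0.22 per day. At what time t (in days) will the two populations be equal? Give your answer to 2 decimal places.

Set 320500·e^(0.432t) = 8.64×10^6·e^(0.22t).
e^((0.432 − 0.22)t) = 8.64×10^6/320500 → e^(0.212·t) = 26.958.
0.212·t = ln(26.958) = 3.2943, so t = 3.2943/0.212 = 15.539.

15.54 days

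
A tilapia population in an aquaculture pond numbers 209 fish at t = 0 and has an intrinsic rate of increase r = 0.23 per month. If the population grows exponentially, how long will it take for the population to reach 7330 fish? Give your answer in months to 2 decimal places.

15.47 months

Set N₀·e^(rt) = 7330: e^(0.23·t) = 7330/209 = 35.072.
0.23·t = ln(35.072) = 3.5574, so t = 3.5574/0.23 = 15.467.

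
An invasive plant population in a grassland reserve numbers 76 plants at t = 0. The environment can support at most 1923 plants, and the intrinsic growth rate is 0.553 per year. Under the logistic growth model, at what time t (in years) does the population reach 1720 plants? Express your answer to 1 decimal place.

A = (K − N₀)/N₀ = (1923 − 76)/76 = 24.303.
Solve 1923/(1 + 24.303·e^(−0.553t)) = 1720: 1 + 24.303·e^(−0.553t) = 1.118, so e^(−0.553t) = 0.0048564.
−0.553·t = ln(0.0048564) = -5.3275, so t = 5.3275/0.553 = 9.6337.

9.6 years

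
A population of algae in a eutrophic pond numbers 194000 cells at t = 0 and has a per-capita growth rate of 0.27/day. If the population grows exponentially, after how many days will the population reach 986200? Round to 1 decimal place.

Set N₀·e^(rt) = 986200: e^(0.27·t) = 986200/194000 = 5.0835.
0.27·t = ln(5.0835) = 1.626, so t = 1.626/0.27 = 6.0222.

6.0 days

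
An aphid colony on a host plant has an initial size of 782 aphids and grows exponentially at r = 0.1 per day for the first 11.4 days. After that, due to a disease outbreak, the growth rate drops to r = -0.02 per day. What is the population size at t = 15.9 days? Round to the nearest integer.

Phase 1: N(11.4) = 782·e^(0.1×11.4) = 782·e^1.14 = 2445.13.
Phase 2 runs for 15.9 − 11.4 = 4.5 days at r = -0.02.
N(15.9) = 2445.13·e^(-0.02×4.5) = 2445.13·e^-0.09 = 2234.68.

2235 aphids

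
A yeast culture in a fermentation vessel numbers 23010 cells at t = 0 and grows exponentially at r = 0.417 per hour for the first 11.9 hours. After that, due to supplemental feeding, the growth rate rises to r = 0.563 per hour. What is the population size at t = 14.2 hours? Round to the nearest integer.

12005605 cells

Phase 1: N(11.9) = 23010·e^(0.417×11.9) = 23010·e^4.962 = 3.288638×10^6.
Phase 2 runs for 14.2 − 11.9 = 2.3 hours at r = 0.563.
N(14.2) = 3.288638×10^6·e^(0.563×2.3) = 3.288638×10^6·e^1.295 = 1.200561×10^7.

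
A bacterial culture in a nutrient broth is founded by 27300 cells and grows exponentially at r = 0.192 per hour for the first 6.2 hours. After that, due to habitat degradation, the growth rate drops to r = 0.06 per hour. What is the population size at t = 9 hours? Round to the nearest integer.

106196 cells

Phase 1: N(6.2) = 27300·e^(0.192×6.2) = 27300·e^1.19 = 89773.2.
Phase 2 runs for 9 − 6.2 = 2.8 hours at r = 0.06.
N(9) = 89773.2·e^(0.06×2.8) = 89773.2·e^0.168 = 106196.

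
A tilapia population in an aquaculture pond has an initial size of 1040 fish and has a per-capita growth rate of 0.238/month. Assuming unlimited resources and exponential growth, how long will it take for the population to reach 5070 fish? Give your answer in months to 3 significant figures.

6.66 months

Set N₀·e^(rt) = 5070: e^(0.238·t) = 5070/1040 = 4.875.
0.238·t = ln(4.875) = 1.5841, so t = 1.5841/0.238 = 6.656.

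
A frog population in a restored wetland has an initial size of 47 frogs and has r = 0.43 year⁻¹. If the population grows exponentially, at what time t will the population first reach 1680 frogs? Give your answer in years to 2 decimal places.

8.32 years

Set N₀·e^(rt) = 1680: e^(0.43·t) = 1680/47 = 35.745.
0.43·t = ln(35.745) = 3.5764, so t = 3.5764/0.43 = 8.3172.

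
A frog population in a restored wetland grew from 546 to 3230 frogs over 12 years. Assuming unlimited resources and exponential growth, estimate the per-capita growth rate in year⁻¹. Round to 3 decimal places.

0.148 per year

From N(t) = N₀·e^(rt): e^(r·12) = 3230/546 = 5.9158.
r·12 = ln(5.9158) = 1.7776, so r = 1.7776/12 = 0.14813.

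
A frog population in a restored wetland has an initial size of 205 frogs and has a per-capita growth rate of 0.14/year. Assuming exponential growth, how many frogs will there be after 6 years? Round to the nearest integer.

475 frogs

N(t) = N₀·e^(rt) = 205 × e^(0.14×6) = 205 × e^0.84.
e^0.84 ≈ 2.3164, so N ≈ 205 × 2.3164 = 474.855.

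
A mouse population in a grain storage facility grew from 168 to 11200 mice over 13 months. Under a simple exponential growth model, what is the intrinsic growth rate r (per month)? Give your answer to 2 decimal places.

From N(t) = N₀·e^(rt): e^(r·13) = 11200/168 = 66.667.
r·13 = ln(66.667) = 4.1997, so r = 4.1997/13 = 0.32305.

0.32 per month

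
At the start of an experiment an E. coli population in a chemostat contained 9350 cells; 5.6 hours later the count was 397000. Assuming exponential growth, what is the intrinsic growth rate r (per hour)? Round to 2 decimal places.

From N(t) = N₀·e^(rt): e^(r·5.6) = 397000/9350 = 42.46.
r·5.6 = ln(42.46) = 3.7486, so r = 3.7486/5.6 = 0.66939.

0.67 per hour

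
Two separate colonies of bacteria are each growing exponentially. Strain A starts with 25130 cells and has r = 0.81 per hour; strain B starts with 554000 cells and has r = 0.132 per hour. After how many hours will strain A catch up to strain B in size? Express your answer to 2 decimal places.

Set 25130·e^(0.81t) = 554000·e^(0.132t).
e^((0.81 − 0.132)t) = 554000/25130 → e^(0.678·t) = 22.045.
0.678·t = ln(22.045) = 3.0931, so t = 3.0931/0.678 = 4.5621.

4.56 hours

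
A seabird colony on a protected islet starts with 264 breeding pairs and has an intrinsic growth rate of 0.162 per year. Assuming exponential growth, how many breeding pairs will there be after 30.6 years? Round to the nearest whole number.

N(t) = N₀·e^(rt) = 264 × e^(0.162×30.6) = 264 × e^4.957.
e^4.957 ≈ 142.2, so N ≈ 264 × 142.2 = 37539.5.

37540 breeding pairs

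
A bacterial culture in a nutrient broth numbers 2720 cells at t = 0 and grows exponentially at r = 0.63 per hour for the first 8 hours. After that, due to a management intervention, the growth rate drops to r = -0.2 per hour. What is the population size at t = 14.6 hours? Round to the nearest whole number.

Phase 1: N(8) = 2720·e^(0.63×8) = 2720·e^5.04 = 420158.
Phase 2 runs for 14.6 − 8 = 6.6 hours at r = -0.2.
N(14.6) = 420158·e^(-0.2×6.6) = 420158·e^-1.32 = 112239.

112239 cells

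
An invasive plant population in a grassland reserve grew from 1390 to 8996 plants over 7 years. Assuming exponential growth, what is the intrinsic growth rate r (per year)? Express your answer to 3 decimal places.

0.267 per year

From N(t) = N₀·e^(rt): e^(r·7) = 8996/1390 = 6.4719.
r·7 = ln(6.4719) = 1.8675, so r = 1.8675/7 = 0.26678.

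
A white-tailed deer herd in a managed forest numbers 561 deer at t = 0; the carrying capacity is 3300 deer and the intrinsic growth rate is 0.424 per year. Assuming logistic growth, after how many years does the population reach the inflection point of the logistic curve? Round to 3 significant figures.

Logistic growth is fastest at N = K/2 = 1650.
A = (K − N₀)/N₀ = 4.8824. Set K/(1 + A·e^(−rt)) = K/2 → A·e^(−rt) = 1.
e^(−0.424t) = 1/4.8824 = 0.204819, so t = ln(4.8824)/0.424 = 1.5856/0.424 = 3.7397.

3.74 years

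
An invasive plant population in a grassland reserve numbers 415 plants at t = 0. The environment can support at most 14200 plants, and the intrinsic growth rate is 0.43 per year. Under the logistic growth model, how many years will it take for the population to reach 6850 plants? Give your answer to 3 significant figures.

7.98 years

A = (K − N₀)/N₀ = (14200 − 415)/415 = 33.217.
Solve 14200/(1 + 33.217·e^(−0.43t)) = 6850: 1 + 33.217·e^(−0.43t) = 2.073, so e^(−0.43t) = 0.0323026.
−0.43·t = ln(0.0323026) = -3.4326, so t = 3.4326/0.43 = 7.9828.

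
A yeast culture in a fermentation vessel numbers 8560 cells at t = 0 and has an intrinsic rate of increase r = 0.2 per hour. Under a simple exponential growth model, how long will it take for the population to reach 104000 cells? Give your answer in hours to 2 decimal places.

12.49 hours

Set N₀·e^(rt) = 104000: e^(0.2·t) = 104000/8560 = 12.15.
0.2·t = ln(12.15) = 2.4973, so t = 2.4973/0.2 = 12.486.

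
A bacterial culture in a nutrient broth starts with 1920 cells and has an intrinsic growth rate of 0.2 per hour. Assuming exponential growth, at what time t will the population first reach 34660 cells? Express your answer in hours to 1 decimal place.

Set N₀·e^(rt) = 34660: e^(0.2·t) = 34660/1920 = 18.052.
0.2·t = ln(18.052) = 2.8933, so t = 2.8933/0.2 = 14.466.

14.5 hours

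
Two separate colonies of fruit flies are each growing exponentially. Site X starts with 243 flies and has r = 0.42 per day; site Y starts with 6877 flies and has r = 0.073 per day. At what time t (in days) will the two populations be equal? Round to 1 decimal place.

Set 243·e^(0.42t) = 6877·e^(0.073t).
e^((0.42 − 0.073)t) = 6877/243 → e^(0.347·t) = 28.3.
0.347·t = ln(28.3) = 3.3429, so t = 3.3429/0.347 = 9.6336.

9.6 days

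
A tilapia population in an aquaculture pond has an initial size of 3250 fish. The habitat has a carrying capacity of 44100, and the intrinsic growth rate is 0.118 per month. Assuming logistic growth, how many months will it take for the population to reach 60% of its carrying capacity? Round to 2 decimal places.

A = (K − N₀)/N₀ = (44100 − 3250)/3250 = 12.569.
Solve 44100/(1 + 12.569·e^(−0.118t)) = 26460: 1 + 12.569·e^(−0.118t) = 1.6667, so e^(−0.118t) = 0.0530396.
−0.118·t = ln(0.0530396) = -2.9367, so t = 2.9367/0.118 = 24.887.

24.89 months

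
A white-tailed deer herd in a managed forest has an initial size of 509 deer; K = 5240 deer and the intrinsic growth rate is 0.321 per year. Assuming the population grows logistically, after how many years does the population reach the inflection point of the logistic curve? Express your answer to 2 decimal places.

Logistic growth is fastest at N = K/2 = 2620.
A = (K − N₀)/N₀ = 9.2947. Set K/(1 + A·e^(−rt)) = K/2 → A·e^(−rt) = 1.
e^(−0.321t) = 1/9.2947 = 0.107588, so t = ln(9.2947)/0.321 = 2.2294/0.321 = 6.9453.

6.95 years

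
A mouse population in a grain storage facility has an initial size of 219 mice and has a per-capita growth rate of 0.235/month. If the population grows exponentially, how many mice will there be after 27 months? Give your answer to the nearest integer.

N(t) = N₀·e^(rt) = 219 × e^(0.235×27) = 219 × e^6.345.
e^6.345 ≈ 569.64, so N ≈ 219 × 569.64 = 124751.

124751 mice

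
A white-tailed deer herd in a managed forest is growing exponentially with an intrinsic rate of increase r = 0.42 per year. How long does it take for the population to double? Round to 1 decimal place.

1.7 years

Doubling time t_d = ln(2)/r = 0.6931/0.42 = 1.6504.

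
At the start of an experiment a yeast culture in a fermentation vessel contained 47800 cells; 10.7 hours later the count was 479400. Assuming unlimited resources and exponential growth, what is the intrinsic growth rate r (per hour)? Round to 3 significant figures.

From N(t) = N₀·e^(rt): e^(r·10.7) = 479400/47800 = 10.029.
r·10.7 = ln(10.029) = 2.3055, so r = 2.3055/10.7 = 0.21547.

0.215 per hour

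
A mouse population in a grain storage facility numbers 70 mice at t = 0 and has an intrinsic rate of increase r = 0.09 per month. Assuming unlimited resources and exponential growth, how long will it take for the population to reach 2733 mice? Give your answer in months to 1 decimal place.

40.7 months

Set N₀·e^(rt) = 2733: e^(0.09·t) = 2733/70 = 39.043.
0.09·t = ln(39.043) = 3.6647, so t = 3.6647/0.09 = 40.718.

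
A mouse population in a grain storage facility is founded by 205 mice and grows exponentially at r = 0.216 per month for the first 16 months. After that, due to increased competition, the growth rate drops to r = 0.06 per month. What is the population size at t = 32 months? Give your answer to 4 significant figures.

Phase 1: N(16) = 205·e^(0.216×16) = 205·e^3.456 = 6496.44.
Phase 2 runs for 32 − 16 = 16 months at r = 0.06.
N(32) = 6496.44·e^(0.06×16) = 6496.44·e^0.96 = 16966.7.

16970 mice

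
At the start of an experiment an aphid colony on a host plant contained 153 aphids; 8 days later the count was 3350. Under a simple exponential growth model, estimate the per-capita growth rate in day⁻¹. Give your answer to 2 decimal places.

From N(t) = N₀·e^(rt): e^(r·8) = 3350/153 = 21.895.
r·8 = ln(21.895) = 3.0863, so r = 3.0863/8 = 0.38578.

0.39 per day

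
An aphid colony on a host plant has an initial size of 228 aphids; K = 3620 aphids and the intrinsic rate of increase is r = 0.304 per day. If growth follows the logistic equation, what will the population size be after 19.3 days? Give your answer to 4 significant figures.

A = (K − N₀)/N₀ = (3620 − 228)/228 = 14.877.
N(t) = K/(1 + A·e^(−rt)) = 3620/(1 + 14.877×e^(−0.304×19.3)).
e^(−5.867) = 0.0028308; denominator = 1 + 14.877×0.0028308 = 1.0421.
N = 3620/1.0421 = 3473.71.

3474 aphids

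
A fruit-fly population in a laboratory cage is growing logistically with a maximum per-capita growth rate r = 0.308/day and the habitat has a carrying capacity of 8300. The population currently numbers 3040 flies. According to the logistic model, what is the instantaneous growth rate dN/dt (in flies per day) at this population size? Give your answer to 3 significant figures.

dN/dt = rN(1 − N/K) = 0.308 × 3040 × (1 − 3040/8300).
1 − 3040/8300 = 0.63373; dN/dt = 0.308 × 3040 × 0.63373 = 593.38.

593 flies per day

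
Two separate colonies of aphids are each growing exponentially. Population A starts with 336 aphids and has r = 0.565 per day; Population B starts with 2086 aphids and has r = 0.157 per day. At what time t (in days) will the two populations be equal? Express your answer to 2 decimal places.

4.48 days

Set 336·e^(0.565t) = 2086·e^(0.157t).
e^((0.565 − 0.157)t) = 2086/336 → e^(0.408·t) = 6.2083.
0.408·t = ln(6.2083) = 1.8259, so t = 1.8259/0.408 = 4.4752.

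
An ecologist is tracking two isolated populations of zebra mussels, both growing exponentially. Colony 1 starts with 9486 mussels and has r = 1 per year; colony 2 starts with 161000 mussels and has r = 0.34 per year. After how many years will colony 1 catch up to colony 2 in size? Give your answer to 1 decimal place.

4.3 years

Set 9486·e^(1t) = 161000·e^(0.34t).
e^((1 − 0.34)t) = 161000/9486 → e^(0.66·t) = 16.972.
0.66·t = ln(16.972) = 2.8316, so t = 2.8316/0.66 = 4.2903.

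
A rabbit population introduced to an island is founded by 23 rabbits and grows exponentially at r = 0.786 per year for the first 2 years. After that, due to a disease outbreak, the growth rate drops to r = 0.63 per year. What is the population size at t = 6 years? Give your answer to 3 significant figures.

1380 rabbits

Phase 1: N(2) = 23·e^(0.786×2) = 23·e^1.572 = 110.774.
Phase 2 runs for 6 − 2 = 4 years at r = 0.63.
N(6) = 110.774·e^(0.63×4) = 110.774·e^2.52 = 1376.77.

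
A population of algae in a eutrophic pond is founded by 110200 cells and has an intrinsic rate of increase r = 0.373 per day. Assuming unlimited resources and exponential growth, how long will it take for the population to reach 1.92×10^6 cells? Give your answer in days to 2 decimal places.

7.66 days

Set N₀·e^(rt) = 1.92×10^6: e^(0.373·t) = 1.92×10^6/110200 = 17.423.
0.373·t = ln(17.423) = 2.8578, so t = 2.8578/0.373 = 7.6616.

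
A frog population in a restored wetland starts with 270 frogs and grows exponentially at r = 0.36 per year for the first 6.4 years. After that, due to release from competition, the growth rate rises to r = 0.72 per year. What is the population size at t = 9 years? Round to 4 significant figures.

Phase 1: N(6.4) = 270·e^(0.36×6.4) = 270·e^2.304 = 2703.82.
Phase 2 runs for 9 − 6.4 = 2.6 years at r = 0.72.
N(9) = 2703.82·e^(0.72×2.6) = 2703.82·e^1.872 = 17578.3.

17580 frogs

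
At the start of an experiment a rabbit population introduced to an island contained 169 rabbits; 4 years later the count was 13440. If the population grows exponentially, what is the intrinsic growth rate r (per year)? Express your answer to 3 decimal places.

From N(t) = N₀·e^(rt): e^(r·4) = 13440/169 = 79.527.
r·4 = ln(79.527) = 4.3761, so r = 4.3761/4 = 1.094.

1.094 per year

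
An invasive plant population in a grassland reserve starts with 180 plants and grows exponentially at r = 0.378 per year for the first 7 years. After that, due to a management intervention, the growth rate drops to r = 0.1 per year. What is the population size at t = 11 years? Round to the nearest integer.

3786 plants

Phase 1: N(7) = 180·e^(0.378×7) = 180·e^2.646 = 2537.56.
Phase 2 runs for 11 − 7 = 4 years at r = 0.1.
N(11) = 2537.56·e^(0.1×4) = 2537.56·e^0.4 = 3785.59.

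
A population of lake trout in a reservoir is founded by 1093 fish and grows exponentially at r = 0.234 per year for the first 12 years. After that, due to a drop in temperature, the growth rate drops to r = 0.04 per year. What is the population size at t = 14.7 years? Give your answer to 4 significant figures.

20180 fish

Phase 1: N(12) = 1093·e^(0.234×12) = 1093·e^2.808 = 18118.4.
Phase 2 runs for 14.7 − 12 = 2.7 years at r = 0.04.
N(14.7) = 18118.4·e^(0.04×2.7) = 18118.4·e^0.108 = 20184.7.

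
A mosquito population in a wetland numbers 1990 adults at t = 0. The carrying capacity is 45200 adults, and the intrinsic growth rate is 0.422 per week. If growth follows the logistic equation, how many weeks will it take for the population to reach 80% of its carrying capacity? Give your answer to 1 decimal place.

10.6 weeks

A = (K − N₀)/N₀ = (45200 − 1990)/1990 = 21.714.
Solve 45200/(1 + 21.714·e^(−0.422t)) = 36160: 1 + 21.714·e^(−0.422t) = 1.25, so e^(−0.422t) = 0.0115135.
−0.422·t = ln(0.0115135) = -4.4642, so t = 4.4642/0.422 = 10.579.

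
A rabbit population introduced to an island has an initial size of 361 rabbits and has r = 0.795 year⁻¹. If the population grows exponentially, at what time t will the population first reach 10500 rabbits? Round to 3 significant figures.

Set N₀·e^(rt) = 10500: e^(0.795·t) = 10500/361 = 29.086.
0.795·t = ln(29.086) = 3.3703, so t = 3.3703/0.795 = 4.2393.

4.24 years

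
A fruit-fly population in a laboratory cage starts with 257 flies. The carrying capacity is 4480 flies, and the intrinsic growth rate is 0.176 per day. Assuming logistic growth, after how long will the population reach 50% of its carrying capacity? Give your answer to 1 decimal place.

15.9 days

A = (K − N₀)/N₀ = (4480 − 257)/257 = 16.432.
Solve 4480/(1 + 16.432·e^(−0.176t)) = 2240: 1 + 16.432·e^(−0.176t) = 2, so e^(−0.176t) = 0.0608572.
−0.176·t = ln(0.0608572) = -2.7992, so t = 2.7992/0.176 = 15.905.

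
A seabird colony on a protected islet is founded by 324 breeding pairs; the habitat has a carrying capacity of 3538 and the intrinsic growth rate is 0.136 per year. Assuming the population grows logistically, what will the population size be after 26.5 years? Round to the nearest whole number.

A = (K − N₀)/N₀ = (3538 − 324)/324 = 9.9198.
N(t) = K/(1 + A·e^(−rt)) = 3538/(1 + 9.9198×e^(−0.136×26.5)).
e^(−3.604) = 0.027215; denominator = 1 + 9.9198×0.027215 = 1.27.
N = 3538/1.27 = 2785.91.

2786 breeding pairs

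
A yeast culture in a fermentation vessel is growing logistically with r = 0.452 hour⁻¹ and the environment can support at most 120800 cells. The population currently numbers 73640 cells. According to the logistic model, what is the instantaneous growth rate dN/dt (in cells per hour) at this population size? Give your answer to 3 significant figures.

13000 cells per hour

dN/dt = rN(1 − N/K) = 0.452 × 73640 × (1 − 73640/120800).
1 − 73640/120800 = 0.3904; dN/dt = 0.452 × 73640 × 0.3904 = 12994.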